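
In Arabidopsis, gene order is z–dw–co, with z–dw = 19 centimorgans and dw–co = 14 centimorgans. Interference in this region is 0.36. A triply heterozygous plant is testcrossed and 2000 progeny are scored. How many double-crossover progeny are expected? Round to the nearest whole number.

Map distances give recombination frequencies of 0.190 and 0.140 for the two intervals.
With interference 0.36 (so coincidence = 0.64), expected double-crossover frequency = 0.190 × 0.140 × 0.64 = 0.01702.
Expected number = 0.01702 × 2000 = 34.05 ≈ 34.

34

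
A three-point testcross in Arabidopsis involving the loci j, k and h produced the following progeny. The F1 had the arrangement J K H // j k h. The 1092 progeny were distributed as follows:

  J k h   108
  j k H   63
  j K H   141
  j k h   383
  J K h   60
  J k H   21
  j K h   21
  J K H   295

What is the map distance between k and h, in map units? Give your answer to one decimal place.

The two rarest classes, J k H and j K h, are the double crossovers. Comparing them with the parentals, only the k allele has switched, so k is the middle locus and the order is j – k – h.
Crossovers in the k–h interval produce the single-crossover classes J K h and j k H (60 + 63 = 123) plus the double crossovers (42).
RF(k–h) = (123 + 42) / 1092 = 165/1092 = 0.1511 → 15.1 map units.

15.1 map units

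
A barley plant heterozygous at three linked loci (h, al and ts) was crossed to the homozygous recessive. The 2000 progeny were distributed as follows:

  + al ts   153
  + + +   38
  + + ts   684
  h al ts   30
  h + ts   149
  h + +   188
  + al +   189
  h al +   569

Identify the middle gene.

The two most frequent reciprocal classes, + + ts and h al +, are the parental types, so the F1 was + + ts / h al +.
The two rarest classes, + + + and h al ts, are the double crossovers. Comparing them with the parentals, only the ts allele has switched, so ts is the middle locus and the order is h – ts – al.

ts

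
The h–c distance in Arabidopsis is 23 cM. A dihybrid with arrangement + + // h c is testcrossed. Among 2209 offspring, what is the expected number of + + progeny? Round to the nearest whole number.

850

A map distance of 23 cM corresponds to a recombination frequency of 0.230.
The F1 is + + / h c, so + + is a parental gamete class with expected frequency (1 − r)/2 = 0.770/2 = 0.3850.
Expected number = 0.3850 × 2209 = 850.47 ≈ 850.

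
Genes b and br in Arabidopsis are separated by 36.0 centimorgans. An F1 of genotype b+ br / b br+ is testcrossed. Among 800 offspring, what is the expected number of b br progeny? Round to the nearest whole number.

A map distance of 36.0 centimorgans corresponds to a recombination frequency of 0.360.
The F1 is b+ br / b br+, so b br is a recombinant gamete class with expected frequency r/2 = 0.360/2 = 0.1800.
Expected number = 0.1800 × 800 = 144.00 ≈ 144.

144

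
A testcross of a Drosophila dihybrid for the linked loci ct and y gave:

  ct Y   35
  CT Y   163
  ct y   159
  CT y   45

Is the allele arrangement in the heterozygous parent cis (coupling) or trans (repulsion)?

cis

The two most frequent classes are CT Y (163) and ct y (159); these are the parental (non-recombinant) types.
So the F1 carried CT Y on one chromosome and ct y on the other — the recessive alleles are on the same chromosome (cis / coupling).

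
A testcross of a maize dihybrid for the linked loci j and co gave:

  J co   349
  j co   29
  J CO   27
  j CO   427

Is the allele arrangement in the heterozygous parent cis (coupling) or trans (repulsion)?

The two most frequent classes are J co (349) and j CO (427); these are the parental (non-recombinant) types.
So the F1 carried J co on one chromosome and j CO on the other — the recessive alleles are on opposite chromosomes (trans / repulsion).

trans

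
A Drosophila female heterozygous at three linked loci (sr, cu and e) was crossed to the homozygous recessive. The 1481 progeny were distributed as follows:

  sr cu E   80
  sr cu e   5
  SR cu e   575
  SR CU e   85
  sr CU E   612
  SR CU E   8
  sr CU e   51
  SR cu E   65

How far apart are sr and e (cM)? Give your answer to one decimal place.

The two most frequent reciprocal classes, SR cu e and sr CU E, are the parental types, so the F1 was SR cu e / sr CU E.
The two rarest classes, sr cu e and SR CU E, are the double crossovers. Comparing them with the parentals, only the sr allele has switched, so sr is the middle locus and the order is e – sr – cu.
Crossovers in the e–sr interval produce the single-crossover classes SR cu E and sr CU e (65 + 51 = 116) plus the double crossovers (13).
RF(e–sr) = (116 + 13) / 1481 = 129/1481 = 0.0871 → 8.7 cM.

8.7 cM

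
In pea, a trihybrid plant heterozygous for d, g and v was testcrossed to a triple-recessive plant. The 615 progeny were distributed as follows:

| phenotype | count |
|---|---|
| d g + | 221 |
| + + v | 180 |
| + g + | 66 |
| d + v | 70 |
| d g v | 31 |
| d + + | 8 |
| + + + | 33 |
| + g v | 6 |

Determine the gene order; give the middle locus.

g

The two most frequent reciprocal classes, d g + and + + v, are the parental types, so the F1 was d g + / + + v.
The two rarest classes, d + + and + g v, are the double crossovers. Comparing them with the parentals, only the g allele has switched, so g is the middle locus and the order is v – g – d.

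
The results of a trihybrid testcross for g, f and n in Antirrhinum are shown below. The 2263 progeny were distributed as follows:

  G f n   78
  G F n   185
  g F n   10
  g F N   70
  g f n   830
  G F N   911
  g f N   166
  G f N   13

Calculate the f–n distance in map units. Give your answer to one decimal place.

16.5 map units

The two most frequent reciprocal classes, G F N and g f n, are the parental types, so the F1 was G F N / g f n.
The two rarest classes, G f N and g F n, are the double crossovers. Comparing them with the parentals, only the f allele has switched, so f is the middle locus and the order is g – f – n.
Crossovers in the f–n interval produce the single-crossover classes G F n and g f N (185 + 166 = 351) plus the double crossovers (23).
RF(f–n) = (351 + 23) / 2263 = 374/2263 = 0.1653 → 16.5 map units.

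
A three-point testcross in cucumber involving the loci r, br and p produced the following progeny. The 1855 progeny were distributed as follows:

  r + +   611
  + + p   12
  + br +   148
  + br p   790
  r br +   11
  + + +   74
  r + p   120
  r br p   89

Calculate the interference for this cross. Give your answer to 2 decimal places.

The two most frequent reciprocal classes, r + + and + br p, are the parental types, so the F1 was r + + / + br p.
The two rarest classes, r br + and + + p, are the double crossovers. Comparing them with the parentals, only the br allele has switched, so br is the middle locus and the order is p – br – r.
p–br: (268 + 23)/1855 = 0.1569; br–r: (163 + 23)/1855 = 0.1003.
Expected DCO frequency = 0.1569 × 0.1003 ≈ 0.01574; observed = 23/1855 ≈ 0.01240.
Coefficient of coincidence = 0.01240/0.01574 ≈ 0.79; interference = 1 − 0.79 = 0.21.

0.21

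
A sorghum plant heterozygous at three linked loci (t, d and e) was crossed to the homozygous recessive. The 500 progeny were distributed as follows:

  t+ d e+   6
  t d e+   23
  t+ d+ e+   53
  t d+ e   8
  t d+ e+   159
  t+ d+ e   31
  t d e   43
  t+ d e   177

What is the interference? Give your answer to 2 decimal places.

0.06

The two most frequent reciprocal classes, t+ d e and t d+ e+, are the parental types, so the F1 was t+ d e / t d+ e+.
The two rarest classes, t+ d e+ and t d+ e, are the double crossovers. Comparing them with the parentals, only the e allele has switched, so e is the middle locus and the order is t – e – d.
t–e: (96 + 14)/500 = 0.2200; e–d: (54 + 14)/500 = 0.1360.
Expected DCO frequency = 0.2200 × 0.1360 ≈ 0.02992; observed = 14/500 ≈ 0.02800.
Coefficient of coincidence = 0.02800/0.02992 ≈ 0.94; interference = 1 − 0.94 = 0.06.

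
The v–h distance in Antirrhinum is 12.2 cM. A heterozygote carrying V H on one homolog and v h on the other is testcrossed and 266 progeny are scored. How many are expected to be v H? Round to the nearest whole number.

16

A map distance of 12.2 cM corresponds to a recombination frequency of 0.122.
The F1 is V H / v h, so v H is a recombinant gamete class with expected frequency r/2 = 0.122/2 = 0.0610.
Expected number = 0.0610 × 266 = 16.23 ≈ 16.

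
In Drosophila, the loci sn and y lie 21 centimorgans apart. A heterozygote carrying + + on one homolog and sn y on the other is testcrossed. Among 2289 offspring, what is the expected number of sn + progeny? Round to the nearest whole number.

A map distance of 21 centimorgans corresponds to a recombination frequency of 0.210.
The F1 is + + / sn y, so sn + is a recombinant gamete class with expected frequency r/2 = 0.210/2 = 0.1050.
Expected number = 0.1050 × 2289 = 240.34 ≈ 240.

240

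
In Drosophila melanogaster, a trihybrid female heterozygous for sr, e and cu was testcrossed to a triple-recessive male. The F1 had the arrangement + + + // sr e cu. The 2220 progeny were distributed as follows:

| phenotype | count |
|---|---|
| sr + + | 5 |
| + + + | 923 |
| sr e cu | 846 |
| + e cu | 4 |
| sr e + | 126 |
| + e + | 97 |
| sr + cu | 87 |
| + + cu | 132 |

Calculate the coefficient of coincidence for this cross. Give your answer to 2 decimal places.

The two rarest classes, sr + + and + e cu, are the double crossovers. Comparing them with the parentals, only the sr allele has switched, so sr is the middle locus and the order is e – sr – cu.
e–sr: (184 + 9)/2220 = 0.0869; sr–cu: (258 + 9)/2220 = 0.1203.
Expected DCO frequency = 0.0869 × 0.1203 ≈ 0.01045; observed = 9/2220 ≈ 0.00405.
Coefficient of coincidence = 0.00405/0.01045 ≈ 0.39.

0.39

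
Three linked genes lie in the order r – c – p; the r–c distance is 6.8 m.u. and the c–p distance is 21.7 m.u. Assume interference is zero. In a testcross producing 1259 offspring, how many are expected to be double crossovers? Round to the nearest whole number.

19

Map distances give recombination frequencies of 0.068 and 0.217 for the two intervals.
With no interference, expected double-crossover frequency = 0.068 × 0.217 = 0.01476.
Expected number = 0.01476 × 1259 = 18.58 ≈ 19.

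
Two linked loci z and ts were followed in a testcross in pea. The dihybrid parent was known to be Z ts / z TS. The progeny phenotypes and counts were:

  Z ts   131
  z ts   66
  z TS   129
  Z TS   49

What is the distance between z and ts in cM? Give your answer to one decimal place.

30.7 cM

The recombinant classes are Z TS and z ts: 49 + 66 = 115.
Recombination frequency = 115/375 = 0.3067 ≈ 30.7%, i.e. 30.7 cM.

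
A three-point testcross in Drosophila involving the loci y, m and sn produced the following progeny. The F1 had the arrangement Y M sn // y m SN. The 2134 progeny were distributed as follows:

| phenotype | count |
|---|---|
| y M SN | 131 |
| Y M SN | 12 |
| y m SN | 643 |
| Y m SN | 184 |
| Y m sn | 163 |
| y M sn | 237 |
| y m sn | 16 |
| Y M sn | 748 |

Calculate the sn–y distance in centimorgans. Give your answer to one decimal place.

21.0 centimorgans

The two rarest classes, Y M SN and y m sn, are the double crossovers. Comparing them with the parentals, only the sn allele has switched, so sn is the middle locus and the order is y – sn – m.
Crossovers in the y–sn interval produce the single-crossover classes y M sn and Y m SN (237 + 184 = 421) plus the double crossovers (28).
RF(y–sn) = (421 + 28) / 2134 = 449/2134 = 0.2104 → 21.0 centimorgans.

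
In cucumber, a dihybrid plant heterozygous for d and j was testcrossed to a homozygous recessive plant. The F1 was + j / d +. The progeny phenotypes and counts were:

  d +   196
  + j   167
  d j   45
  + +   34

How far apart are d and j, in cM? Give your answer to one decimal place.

The recombinant classes are + + and d j: 34 + 45 = 79.
Recombination frequency = 79/442 = 0.1787 ≈ 17.9%, i.e. 17.9 cM.

17.9 cM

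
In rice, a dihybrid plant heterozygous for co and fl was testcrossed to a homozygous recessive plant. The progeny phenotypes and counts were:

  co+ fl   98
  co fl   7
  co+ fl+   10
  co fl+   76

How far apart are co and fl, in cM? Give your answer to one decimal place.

8.9 cM

The two most frequent classes, co+ fl (98) and co fl+ (76), are the parental types, so the F1 was co+ fl / co fl+.
The recombinant classes are co+ fl+ and co fl: 10 + 7 = 17.
Recombination frequency = 17/191 = 0.0890 ≈ 8.9%, i.e. 8.9 cM.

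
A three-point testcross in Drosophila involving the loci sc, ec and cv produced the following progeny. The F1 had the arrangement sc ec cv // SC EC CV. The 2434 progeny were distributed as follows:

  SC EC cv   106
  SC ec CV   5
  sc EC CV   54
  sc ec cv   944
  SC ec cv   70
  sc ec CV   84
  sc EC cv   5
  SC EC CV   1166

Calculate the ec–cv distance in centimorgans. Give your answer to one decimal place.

The two rarest classes, sc EC cv and SC ec CV, are the double crossovers. Comparing them with the parentals, only the ec allele has switched, so ec is the middle locus and the order is sc – ec – cv.
Crossovers in the ec–cv interval produce the single-crossover classes sc ec CV and SC EC cv (84 + 106 = 190) plus the double crossovers (10).
RF(ec–cv) = (190 + 10) / 2434 = 200/2434 = 0.0822 → 8.2 centimorgans.

8.2 centimorgans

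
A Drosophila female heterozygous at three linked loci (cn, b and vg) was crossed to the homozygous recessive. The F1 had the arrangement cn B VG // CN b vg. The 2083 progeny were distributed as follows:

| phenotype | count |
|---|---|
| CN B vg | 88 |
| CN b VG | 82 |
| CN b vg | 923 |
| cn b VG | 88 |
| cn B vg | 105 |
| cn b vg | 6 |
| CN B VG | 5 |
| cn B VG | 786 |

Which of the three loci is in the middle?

The two rarest classes, CN B VG and cn b vg, are the double crossovers. Comparing them with the parentals, only the cn allele has switched, so cn is the middle locus and the order is b – cn – vg.

cn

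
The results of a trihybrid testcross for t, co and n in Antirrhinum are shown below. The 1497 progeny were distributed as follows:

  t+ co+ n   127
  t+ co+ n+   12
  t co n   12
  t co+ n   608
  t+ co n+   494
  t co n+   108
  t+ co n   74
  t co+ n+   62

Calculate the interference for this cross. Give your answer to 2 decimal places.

The two most frequent reciprocal classes, t co+ n and t+ co n+, are the parental types, so the F1 was t co+ n / t+ co n+.
The two rarest classes, t co n and t+ co+ n+, are the double crossovers. Comparing them with the parentals, only the co allele has switched, so co is the middle locus and the order is n – co – t.
n–co: (136 + 24)/1497 = 0.1069; co–t: (235 + 24)/1497 = 0.1730.
Expected DCO frequency = 0.1069 × 0.1730 ≈ 0.01849; observed = 24/1497 ≈ 0.01603.
Coefficient of coincidence = 0.01603/0.01849 ≈ 0.87; interference = 1 − 0.87 = 0.13.

0.13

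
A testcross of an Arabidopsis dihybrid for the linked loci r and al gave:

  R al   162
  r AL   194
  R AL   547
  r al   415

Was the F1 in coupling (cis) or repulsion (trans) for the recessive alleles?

cis

The two most frequent classes are R AL (547) and r al (415); these are the parental (non-recombinant) types.
So the F1 carried R AL on one chromosome and r al on the other — the recessive alleles are on the same chromosome (cis / coupling).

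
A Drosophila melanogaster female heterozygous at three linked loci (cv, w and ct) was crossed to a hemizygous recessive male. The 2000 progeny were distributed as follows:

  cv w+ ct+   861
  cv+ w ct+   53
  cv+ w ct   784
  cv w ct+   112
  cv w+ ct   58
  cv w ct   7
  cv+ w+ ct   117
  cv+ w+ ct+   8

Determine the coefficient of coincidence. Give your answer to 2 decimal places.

The two most frequent reciprocal classes, cv+ w ct and cv w+ ct+, are the parental types, so the F1 was cv+ w ct / cv w+ ct+.
The two rarest classes, cv w ct and cv+ w+ ct+, are the double crossovers. Comparing them with the parentals, only the cv allele has switched, so cv is the middle locus and the order is ct – cv – w.
ct–cv: (111 + 15)/2000 = 0.0630; cv–w: (229 + 15)/2000 = 0.1220.
Expected DCO frequency = 0.0630 × 0.1220 ≈ 0.00769; observed = 15/2000 ≈ 0.00750.
Coefficient of coincidence = 0.00750/0.00769 ≈ 0.98.

0.98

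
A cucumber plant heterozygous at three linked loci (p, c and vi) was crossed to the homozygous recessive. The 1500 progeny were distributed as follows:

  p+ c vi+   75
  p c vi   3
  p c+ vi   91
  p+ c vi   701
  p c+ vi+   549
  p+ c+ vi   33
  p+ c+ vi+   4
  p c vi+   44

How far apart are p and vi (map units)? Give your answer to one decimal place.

The two most frequent reciprocal classes, p c+ vi+ and p+ c vi, are the parental types, so the F1 was p c+ vi+ / p+ c vi.
The two rarest classes, p+ c+ vi+ and p c vi, are the double crossovers. Comparing them with the parentals, only the p allele has switched, so p is the middle locus and the order is vi – p – c.
Crossovers in the vi–p interval produce the single-crossover classes p c+ vi and p+ c vi+ (91 + 75 = 166) plus the double crossovers (7).
RF(vi–p) = (166 + 7) / 1500 = 173/1500 = 0.1153 → 11.5 map units.

11.5 map units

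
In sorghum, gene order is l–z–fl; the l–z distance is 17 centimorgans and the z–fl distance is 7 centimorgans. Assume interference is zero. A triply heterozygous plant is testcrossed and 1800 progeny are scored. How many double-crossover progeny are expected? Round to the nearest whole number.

21

Map distances give recombination frequencies of 0.170 and 0.070 for the two intervals.
With no interference, expected double-crossover frequency = 0.170 × 0.070 = 0.01190.
Expected number = 0.01190 × 1800 = 21.42 ≈ 21.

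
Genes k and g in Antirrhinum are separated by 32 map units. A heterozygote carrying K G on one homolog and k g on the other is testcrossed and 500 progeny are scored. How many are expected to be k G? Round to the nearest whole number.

A map distance of 32 map units corresponds to a recombination frequency of 0.320.
The F1 is K G / k g, so k G is a recombinant gamete class with expected frequency r/2 = 0.320/2 = 0.1600.
Expected number = 0.1600 × 500 = 80.00 ≈ 80.

80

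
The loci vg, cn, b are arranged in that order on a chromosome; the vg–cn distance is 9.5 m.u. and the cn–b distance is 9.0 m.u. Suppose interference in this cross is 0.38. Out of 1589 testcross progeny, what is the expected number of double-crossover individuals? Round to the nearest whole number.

Map distances give recombination frequencies of 0.095 and 0.090 for the two intervals.
With interference 0.38 (so coincidence = 0.62), expected double-crossover frequency = 0.095 × 0.090 × 0.62 = 0.00530.
Expected number = 0.00530 × 1589 = 8.42 ≈ 8.

8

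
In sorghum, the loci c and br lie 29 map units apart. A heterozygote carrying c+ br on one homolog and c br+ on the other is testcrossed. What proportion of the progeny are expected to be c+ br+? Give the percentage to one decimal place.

A map distance of 29 map units corresponds to a recombination frequency of 0.290.
The F1 is c+ br / c br+, so c+ br+ is a recombinant gamete class with expected frequency r/2 = 0.290/2 = 0.1450.
That is 0.1450 = 14.5% of the progeny.

14.5%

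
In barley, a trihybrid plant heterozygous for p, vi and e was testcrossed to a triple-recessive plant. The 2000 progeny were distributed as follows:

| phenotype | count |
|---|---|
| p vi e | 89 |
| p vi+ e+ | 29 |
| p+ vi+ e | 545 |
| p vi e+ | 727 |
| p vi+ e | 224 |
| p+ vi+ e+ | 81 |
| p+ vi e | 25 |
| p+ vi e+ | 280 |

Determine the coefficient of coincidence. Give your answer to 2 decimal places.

The two most frequent reciprocal classes, p+ vi+ e and p vi e+, are the parental types, so the F1 was p+ vi+ e / p vi e+.
The two rarest classes, p+ vi e and p vi+ e+, are the double crossovers. Comparing them with the parentals, only the vi allele has switched, so vi is the middle locus and the order is p – vi – e.
p–vi: (504 + 54)/2000 = 0.2790; vi–e: (170 + 54)/2000 = 0.1120.
Expected DCO frequency = 0.2790 × 0.1120 ≈ 0.03125; observed = 54/2000 ≈ 0.02700.
Coefficient of coincidence = 0.02700/0.03125 ≈ 0.86.

0.86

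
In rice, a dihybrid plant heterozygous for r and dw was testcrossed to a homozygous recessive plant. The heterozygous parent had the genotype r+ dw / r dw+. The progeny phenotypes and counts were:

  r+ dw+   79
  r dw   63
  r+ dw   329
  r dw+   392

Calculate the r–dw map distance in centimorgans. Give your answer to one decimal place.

16.5 centimorgans

The recombinant classes are r+ dw+ and r dw: 79 + 63 = 142.
Recombination frequency = 142/863 = 0.1645 ≈ 16.5%, i.e. 16.5 centimorgans.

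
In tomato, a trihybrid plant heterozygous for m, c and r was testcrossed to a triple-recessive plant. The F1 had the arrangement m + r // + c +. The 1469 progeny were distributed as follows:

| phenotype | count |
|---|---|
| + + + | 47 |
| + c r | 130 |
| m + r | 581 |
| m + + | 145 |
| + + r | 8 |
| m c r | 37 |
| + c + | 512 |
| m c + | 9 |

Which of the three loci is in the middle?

The two rarest classes, + + r and m c +, are the double crossovers. Comparing them with the parentals, only the m allele has switched, so m is the middle locus and the order is r – m – c.

m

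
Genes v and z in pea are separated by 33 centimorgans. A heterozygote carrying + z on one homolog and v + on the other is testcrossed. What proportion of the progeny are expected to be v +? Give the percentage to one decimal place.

33.5%

A map distance of 33 centimorgans corresponds to a recombination frequency of 0.330.
The F1 is + z / v +, so v + is a parental gamete class with expected frequency (1 − r)/2 = 0.670/2 = 0.3350.
That is 0.3350 = 33.5% of the progeny.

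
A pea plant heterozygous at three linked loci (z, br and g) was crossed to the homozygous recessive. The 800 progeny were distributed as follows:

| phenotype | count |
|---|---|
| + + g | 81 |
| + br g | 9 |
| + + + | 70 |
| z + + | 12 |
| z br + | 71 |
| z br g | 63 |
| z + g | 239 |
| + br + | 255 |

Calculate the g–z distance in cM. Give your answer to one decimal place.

The two most frequent reciprocal classes, + br + and z + g, are the parental types, so the F1 was + br + / z + g.
The two rarest classes, + br g and z + +, are the double crossovers. Comparing them with the parentals, only the g allele has switched, so g is the middle locus and the order is z – g – br.
Crossovers in the z–g interval produce the single-crossover classes z br + and + + g (71 + 81 = 152) plus the double crossovers (21).
RF(z–g) = (152 + 21) / 800 = 173/800 = 0.2162 → 21.6 cM.

21.6 cM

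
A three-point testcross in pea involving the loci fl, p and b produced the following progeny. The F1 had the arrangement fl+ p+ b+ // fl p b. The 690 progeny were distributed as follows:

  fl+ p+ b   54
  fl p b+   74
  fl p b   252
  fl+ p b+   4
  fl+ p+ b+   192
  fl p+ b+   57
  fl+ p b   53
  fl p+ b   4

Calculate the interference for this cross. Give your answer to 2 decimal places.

The two rarest classes, fl+ p b+ and fl p+ b, are the double crossovers. Comparing them with the parentals, only the p allele has switched, so p is the middle locus and the order is fl – p – b.
fl–p: (110 + 8)/690 = 0.1710; p–b: (128 + 8)/690 = 0.1971.
Expected DCO frequency = 0.1710 × 0.1971 ≈ 0.03370; observed = 8/690 ≈ 0.01159.
Coefficient of coincidence = 0.01159/0.03370 ≈ 0.34; interference = 1 − 0.34 = 0.66.

0.66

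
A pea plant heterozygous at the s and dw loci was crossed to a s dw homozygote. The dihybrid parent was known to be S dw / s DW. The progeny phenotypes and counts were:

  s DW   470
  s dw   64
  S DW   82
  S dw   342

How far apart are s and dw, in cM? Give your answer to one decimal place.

The recombinant classes are S DW and s dw: 82 + 64 = 146.
Recombination frequency = 146/958 = 0.1524 ≈ 15.2%, i.e. 15.2 cM.

15.2 cM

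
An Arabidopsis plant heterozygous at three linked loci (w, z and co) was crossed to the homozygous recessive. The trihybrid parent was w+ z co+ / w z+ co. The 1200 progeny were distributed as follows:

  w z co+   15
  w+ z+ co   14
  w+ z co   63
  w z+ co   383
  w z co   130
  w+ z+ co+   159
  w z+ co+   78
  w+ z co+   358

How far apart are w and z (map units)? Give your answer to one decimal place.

26.5 map units

The two rarest classes, w z co+ and w+ z+ co, are the double crossovers. Comparing them with the parentals, only the w allele has switched, so w is the middle locus and the order is co – w – z.
Crossovers in the w–z interval produce the single-crossover classes w+ z+ co+ and w z co (159 + 130 = 289) plus the double crossovers (29).
RF(w–z) = (289 + 29) / 1200 = 318/1200 = 0.2650 → 26.5 map units.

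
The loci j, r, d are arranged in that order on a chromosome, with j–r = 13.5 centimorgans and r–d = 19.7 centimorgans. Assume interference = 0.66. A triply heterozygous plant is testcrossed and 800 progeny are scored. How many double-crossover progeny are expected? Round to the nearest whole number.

Map distances give recombination frequencies of 0.135 and 0.197 for the two intervals.
With interference 0.66 (so coincidence = 0.34), expected double-crossover frequency = 0.135 × 0.197 × 0.34 = 0.00904.
Expected number = 0.00904 × 800 = 7.23 ≈ 7.

7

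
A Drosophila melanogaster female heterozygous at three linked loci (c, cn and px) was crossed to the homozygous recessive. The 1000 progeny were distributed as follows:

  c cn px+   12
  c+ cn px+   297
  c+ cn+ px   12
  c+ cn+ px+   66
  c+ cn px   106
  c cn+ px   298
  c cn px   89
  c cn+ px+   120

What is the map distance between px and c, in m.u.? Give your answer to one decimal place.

25.0 m.u.

The two most frequent reciprocal classes, c cn+ px and c+ cn px+, are the parental types, so the F1 was c cn+ px / c+ cn px+.
The two rarest classes, c+ cn+ px and c cn px+, are the double crossovers. Comparing them with the parentals, only the c allele has switched, so c is the middle locus and the order is px – c – cn.
Crossovers in the px–c interval produce the single-crossover classes c cn+ px+ and c+ cn px (120 + 106 = 226) plus the double crossovers (24).
RF(px–c) = (226 + 24) / 1000 = 250/1000 = 0.2500 → 25.0 m.u.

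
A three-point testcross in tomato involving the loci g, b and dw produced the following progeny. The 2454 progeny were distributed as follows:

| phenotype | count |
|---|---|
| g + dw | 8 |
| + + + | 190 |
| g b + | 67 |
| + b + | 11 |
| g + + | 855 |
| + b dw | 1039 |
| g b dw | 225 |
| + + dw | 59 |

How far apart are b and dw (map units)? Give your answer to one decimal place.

The two most frequent reciprocal classes, + b dw and g + +, are the parental types, so the F1 was + b dw / g + +.
The two rarest classes, + b + and g + dw, are the double crossovers. Comparing them with the parentals, only the dw allele has switched, so dw is the middle locus and the order is b – dw – g.
Crossovers in the b–dw interval produce the single-crossover classes + + dw and g b + (59 + 67 = 126) plus the double crossovers (19).
RF(b–dw) = (126 + 19) / 2454 = 145/2454 = 0.0591 → 5.9 map units.

5.9 map units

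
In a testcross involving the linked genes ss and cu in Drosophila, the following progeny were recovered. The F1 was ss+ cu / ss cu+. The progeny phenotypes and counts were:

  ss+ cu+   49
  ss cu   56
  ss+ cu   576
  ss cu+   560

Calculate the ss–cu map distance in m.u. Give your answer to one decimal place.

8.5 m.u.

The recombinant classes are ss+ cu+ and ss cu: 49 + 56 = 105.
Recombination frequency = 105/1241 = 0.0846 ≈ 8.5%, i.e. 8.5 m.u.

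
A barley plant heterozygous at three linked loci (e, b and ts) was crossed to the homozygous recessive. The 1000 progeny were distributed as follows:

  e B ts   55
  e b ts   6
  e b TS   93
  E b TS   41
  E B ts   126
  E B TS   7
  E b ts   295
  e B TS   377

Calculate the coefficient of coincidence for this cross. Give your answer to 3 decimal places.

0.514

The two most frequent reciprocal classes, e B TS and E b ts, are the parental types, so the F1 was e B TS / E b ts.
The two rarest classes, E B TS and e b ts, are the double crossovers. Comparing them with the parentals, only the e allele has switched, so e is the middle locus and the order is ts – e – b.
ts–e: (96 + 13)/1000 = 0.1090; e–b: (219 + 13)/1000 = 0.2320.
Expected DCO frequency = 0.1090 × 0.2320 ≈ 0.02529; observed = 13/1000 ≈ 0.01300.
Coefficient of coincidence = 0.01300/0.02529 ≈ 0.514.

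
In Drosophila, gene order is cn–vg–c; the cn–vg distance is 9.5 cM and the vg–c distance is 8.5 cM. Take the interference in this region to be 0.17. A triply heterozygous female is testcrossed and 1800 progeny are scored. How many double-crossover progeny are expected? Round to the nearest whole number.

12

Map distances give recombination frequencies of 0.095 and 0.085 for the two intervals.
With interference 0.17 (so coincidence = 0.83), expected double-crossover frequency = 0.095 × 0.085 × 0.83 = 0.00670.
Expected number = 0.00670 × 1800 = 12.06 ≈ 12.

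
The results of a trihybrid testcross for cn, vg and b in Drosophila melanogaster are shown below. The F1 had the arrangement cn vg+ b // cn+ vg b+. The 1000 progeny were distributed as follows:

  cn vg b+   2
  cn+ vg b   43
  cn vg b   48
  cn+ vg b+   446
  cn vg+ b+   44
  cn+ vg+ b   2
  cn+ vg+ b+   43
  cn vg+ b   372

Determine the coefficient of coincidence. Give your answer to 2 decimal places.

The two rarest classes, cn+ vg+ b and cn vg b+, are the double crossovers. Comparing them with the parentals, only the cn allele has switched, so cn is the middle locus and the order is vg – cn – b.
vg–cn: (91 + 4)/1000 = 0.0950; cn–b: (87 + 4)/1000 = 0.0910.
Expected DCO frequency = 0.0950 × 0.0910 ≈ 0.00864; observed = 4/1000 ≈ 0.00400.
Coefficient of coincidence = 0.00400/0.00864 ≈ 0.46.

0.46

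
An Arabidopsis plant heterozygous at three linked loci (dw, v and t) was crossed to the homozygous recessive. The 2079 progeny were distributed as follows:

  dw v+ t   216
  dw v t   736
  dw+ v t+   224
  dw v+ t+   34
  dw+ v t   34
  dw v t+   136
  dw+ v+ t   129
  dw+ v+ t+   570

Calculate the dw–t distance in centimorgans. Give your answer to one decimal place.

The two most frequent reciprocal classes, dw+ v+ t+ and dw v t, are the parental types, so the F1 was dw+ v+ t+ / dw v t.
The two rarest classes, dw v+ t+ and dw+ v t, are the double crossovers. Comparing them with the parentals, only the dw allele has switched, so dw is the middle locus and the order is t – dw – v.
Crossovers in the t–dw interval produce the single-crossover classes dw+ v+ t and dw v t+ (129 + 136 = 265) plus the double crossovers (68).
RF(t–dw) = (265 + 68) / 2079 = 333/2079 = 0.1602 → 16.0 centimorgans.

16.0 centimorgans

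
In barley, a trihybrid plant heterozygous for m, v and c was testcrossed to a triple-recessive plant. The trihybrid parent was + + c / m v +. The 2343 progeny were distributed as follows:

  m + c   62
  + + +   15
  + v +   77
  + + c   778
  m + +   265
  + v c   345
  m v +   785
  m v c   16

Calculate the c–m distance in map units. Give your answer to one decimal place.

The two rarest classes, + + + and m v c, are the double crossovers. Comparing them with the parentals, only the c allele has switched, so c is the middle locus and the order is m – c – v.
Crossovers in the m–c interval produce the single-crossover classes m + c and + v + (62 + 77 = 139) plus the double crossovers (31).
RF(m–c) = (139 + 31) / 2343 = 170/2343 = 0.0726 → 7.3 map units.

7.3 map units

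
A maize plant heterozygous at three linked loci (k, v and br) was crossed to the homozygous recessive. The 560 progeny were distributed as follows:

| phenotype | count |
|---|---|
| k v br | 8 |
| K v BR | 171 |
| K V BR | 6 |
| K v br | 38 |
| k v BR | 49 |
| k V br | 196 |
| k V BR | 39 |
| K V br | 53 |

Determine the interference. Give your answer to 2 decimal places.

0.26

The two most frequent reciprocal classes, k V br and K v BR, are the parental types, so the F1 was k V br / K v BR.
The two rarest classes, k v br and K V BR, are the double crossovers. Comparing them with the parentals, only the v allele has switched, so v is the middle locus and the order is br – v – k.
br–v: (77 + 14)/560 = 0.1625; v–k: (102 + 14)/560 = 0.2071.
Expected DCO frequency = 0.1625 × 0.2071 ≈ 0.03365; observed = 14/560 ≈ 0.02500.
Coefficient of coincidence = 0.02500/0.03365 ≈ 0.74; interference = 1 − 0.74 = 0.26.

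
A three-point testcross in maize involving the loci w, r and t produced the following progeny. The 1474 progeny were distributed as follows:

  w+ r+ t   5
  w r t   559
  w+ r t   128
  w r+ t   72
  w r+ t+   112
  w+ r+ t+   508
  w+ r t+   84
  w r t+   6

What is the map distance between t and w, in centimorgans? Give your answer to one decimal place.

17.0 centimorgans

The two most frequent reciprocal classes, w+ r+ t+ and w r t, are the parental types, so the F1 was w+ r+ t+ / w r t.
The two rarest classes, w+ r+ t and w r t+, are the double crossovers. Comparing them with the parentals, only the t allele has switched, so t is the middle locus and the order is r – t – w.
Crossovers in the t–w interval produce the single-crossover classes w r+ t+ and w+ r t (112 + 128 = 240) plus the double crossovers (11).
RF(t–w) = (240 + 11) / 1474 = 251/1474 = 0.1703 → 17.0 centimorgans.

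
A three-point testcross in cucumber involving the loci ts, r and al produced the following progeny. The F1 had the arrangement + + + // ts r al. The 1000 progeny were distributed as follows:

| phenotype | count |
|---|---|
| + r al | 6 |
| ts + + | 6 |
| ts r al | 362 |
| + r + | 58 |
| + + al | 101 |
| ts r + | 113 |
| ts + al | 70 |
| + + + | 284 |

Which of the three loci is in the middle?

The two rarest classes, ts + + and + r al, are the double crossovers. Comparing them with the parentals, only the ts allele has switched, so ts is the middle locus and the order is r – ts – al.

ts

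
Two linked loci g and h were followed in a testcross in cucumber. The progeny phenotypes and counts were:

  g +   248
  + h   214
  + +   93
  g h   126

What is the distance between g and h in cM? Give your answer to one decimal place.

32.2 cM

The two most frequent classes, + h (214) and g + (248), are the parental types, so the F1 was + h / g +.
The recombinant classes are + + and g h: 93 + 126 = 219.
Recombination frequency = 219/681 = 0.3216 ≈ 32.2%, i.e. 32.2 cM.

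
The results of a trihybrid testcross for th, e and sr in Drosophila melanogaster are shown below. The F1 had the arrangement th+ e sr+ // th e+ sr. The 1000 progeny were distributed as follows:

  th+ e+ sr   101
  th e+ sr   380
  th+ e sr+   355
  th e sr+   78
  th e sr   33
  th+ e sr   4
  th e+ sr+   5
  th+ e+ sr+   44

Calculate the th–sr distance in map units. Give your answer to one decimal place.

The two rarest classes, th+ e sr and th e+ sr+, are the double crossovers. Comparing them with the parentals, only the sr allele has switched, so sr is the middle locus and the order is th – sr – e.
Crossovers in the th–sr interval produce the single-crossover classes th e sr+ and th+ e+ sr (78 + 101 = 179) plus the double crossovers (9).
RF(th–sr) = (179 + 9) / 1000 = 188/1000 = 0.1880 → 18.8 map units.

18.8 map units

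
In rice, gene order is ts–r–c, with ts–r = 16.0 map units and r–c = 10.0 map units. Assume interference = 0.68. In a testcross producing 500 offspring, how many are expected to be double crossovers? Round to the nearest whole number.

3

Map distances give recombination frequencies of 0.160 and 0.100 for the two intervals.
With interference 0.68 (so coincidence = 0.32), expected double-crossover frequency = 0.160 × 0.100 × 0.32 = 0.00512.
Expected number = 0.00512 × 500 = 2.56 ≈ 3.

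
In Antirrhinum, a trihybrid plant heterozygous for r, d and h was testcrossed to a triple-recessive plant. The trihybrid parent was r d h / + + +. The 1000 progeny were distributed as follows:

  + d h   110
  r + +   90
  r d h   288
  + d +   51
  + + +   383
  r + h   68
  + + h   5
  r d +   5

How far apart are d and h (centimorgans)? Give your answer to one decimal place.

12.9 centimorgans

The two rarest classes, r d + and + + h, are the double crossovers. Comparing them with the parentals, only the h allele has switched, so h is the middle locus and the order is r – h – d.
Crossovers in the h–d interval produce the single-crossover classes r + h and + d + (68 + 51 = 119) plus the double crossovers (10).
RF(h–d) = (119 + 10) / 1000 = 129/1000 = 0.1290 → 12.9 centimorgans.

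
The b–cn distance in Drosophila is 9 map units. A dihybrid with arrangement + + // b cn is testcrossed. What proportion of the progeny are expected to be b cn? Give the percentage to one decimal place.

A map distance of 9 map units corresponds to a recombination frequency of 0.090.
The F1 is + + / b cn, so b cn is a parental gamete class with expected frequency (1 − r)/2 = 0.910/2 = 0.4550.
That is 0.4550 = 45.5% of the progeny.

45.5%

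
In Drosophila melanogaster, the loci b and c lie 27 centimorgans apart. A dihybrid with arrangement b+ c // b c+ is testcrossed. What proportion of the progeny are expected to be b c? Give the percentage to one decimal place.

A map distance of 27 centimorgans corresponds to a recombination frequency of 0.270.
The F1 is b+ c / b c+, so b c is a recombinant gamete class with expected frequency r/2 = 0.270/2 = 0.1350.
That is 0.1350 = 13.5% of the progeny.

13.5%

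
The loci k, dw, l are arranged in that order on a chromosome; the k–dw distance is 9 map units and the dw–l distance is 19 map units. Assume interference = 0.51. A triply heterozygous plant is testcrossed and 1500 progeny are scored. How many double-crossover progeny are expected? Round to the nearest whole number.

13

Map distances give recombination frequencies of 0.090 and 0.190 for the two intervals.
With interference 0.51 (so coincidence = 0.49), expected double-crossover frequency = 0.090 × 0.190 × 0.49 = 0.00838.
Expected number = 0.00838 × 1500 = 12.57 ≈ 13.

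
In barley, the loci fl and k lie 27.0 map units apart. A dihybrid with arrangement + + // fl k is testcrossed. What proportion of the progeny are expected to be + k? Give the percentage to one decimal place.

A map distance of 27.0 map units corresponds to a recombination frequency of 0.270.
The F1 is + + / fl k, so + k is a recombinant gamete class with expected frequency r/2 = 0.270/2 = 0.1350.
That is 0.1350 = 13.5% of the progeny.

13.5%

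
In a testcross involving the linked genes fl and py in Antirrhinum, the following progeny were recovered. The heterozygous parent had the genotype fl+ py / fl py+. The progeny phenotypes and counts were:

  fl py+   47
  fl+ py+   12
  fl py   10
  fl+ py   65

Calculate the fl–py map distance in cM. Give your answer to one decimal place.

The recombinant classes are fl+ py+ and fl py: 12 + 10 = 22.
Recombination frequency = 22/134 = 0.1642 ≈ 16.4%, i.e. 16.4 cM.

16.4 cM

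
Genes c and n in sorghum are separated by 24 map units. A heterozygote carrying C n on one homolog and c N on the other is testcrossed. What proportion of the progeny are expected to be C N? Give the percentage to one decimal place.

12.0%

A map distance of 24 map units corresponds to a recombination frequency of 0.240.
The F1 is C n / c N, so C N is a recombinant gamete class with expected frequency r/2 = 0.240/2 = 0.1200.
That is 0.1200 = 12.0% of the progeny.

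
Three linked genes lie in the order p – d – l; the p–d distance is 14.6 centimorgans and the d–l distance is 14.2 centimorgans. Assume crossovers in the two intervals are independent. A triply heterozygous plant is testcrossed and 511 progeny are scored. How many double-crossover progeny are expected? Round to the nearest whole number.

11

Map distances give recombination frequencies of 0.146 and 0.142 for the two intervals.
With no interference, expected double-crossover frequency = 0.146 × 0.142 = 0.02073.
Expected number = 0.02073 × 511 = 10.59 ≈ 11.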